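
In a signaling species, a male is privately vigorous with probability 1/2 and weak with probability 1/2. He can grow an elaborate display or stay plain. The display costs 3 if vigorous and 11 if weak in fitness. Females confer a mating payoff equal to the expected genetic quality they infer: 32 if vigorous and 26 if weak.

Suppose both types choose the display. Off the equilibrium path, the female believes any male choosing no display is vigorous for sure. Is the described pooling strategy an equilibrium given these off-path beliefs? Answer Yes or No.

On path, the female holds the prior and pays 1/2·32 + 1/2·26 = 29. Off path (no display), believing vigorous, it pays 32.
vigorous: the display nets 29 − 3 = 26; no display nets 32. vigorous would deviate.
weak: the display nets 29 − 11 = 18; no display nets 32. weak would deviate.
A type deviates, so pooling fails.

No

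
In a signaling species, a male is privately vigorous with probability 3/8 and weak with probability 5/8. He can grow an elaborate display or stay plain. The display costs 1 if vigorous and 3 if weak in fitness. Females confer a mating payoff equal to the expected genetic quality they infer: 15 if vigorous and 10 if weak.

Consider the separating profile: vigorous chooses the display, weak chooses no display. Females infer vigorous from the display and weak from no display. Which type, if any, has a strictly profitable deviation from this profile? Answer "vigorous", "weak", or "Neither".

weak

The display pays 15; no display pays 10.
vigorous: assigned the display, nets 15 − 1 = 14; deviating to no display nets 10.
weak: assigned no display, nets 10; deviating to the display nets 15 − 3 = 12.
The weak type gains 2 by deviating.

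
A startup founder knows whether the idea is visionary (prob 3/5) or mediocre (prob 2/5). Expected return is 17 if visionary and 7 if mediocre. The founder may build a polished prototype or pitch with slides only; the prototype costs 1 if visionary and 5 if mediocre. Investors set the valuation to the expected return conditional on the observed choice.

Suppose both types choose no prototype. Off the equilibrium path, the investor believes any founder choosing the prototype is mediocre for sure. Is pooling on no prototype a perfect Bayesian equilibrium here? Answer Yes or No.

Yes

On path, the investor holds the prior and pays 3/5·17 + 2/5·7 = 13. Off path (the prototype), believing mediocre, it pays 7.
visionary: no prototype nets 13; the prototype nets 7 − 1 = 6. visionary stays.
mediocre: no prototype nets 13; the prototype nets 7 − 5 = 2. mediocre stays.
No type deviates, so pooling is sustained.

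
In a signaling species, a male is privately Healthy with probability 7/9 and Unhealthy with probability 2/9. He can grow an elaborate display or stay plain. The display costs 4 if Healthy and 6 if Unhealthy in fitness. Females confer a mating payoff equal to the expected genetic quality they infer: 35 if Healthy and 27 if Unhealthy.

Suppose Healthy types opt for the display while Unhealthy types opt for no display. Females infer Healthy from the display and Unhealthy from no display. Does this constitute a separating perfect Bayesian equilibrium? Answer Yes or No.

Under these beliefs, the display earns mating payoff 35 and no display earns mating payoff 27.
Healthy: the display nets 35 − 4 = 31; no display nets 27. Healthy prefers the display.
Unhealthy: the display nets 35 − 6 = 29; no display nets 27. Unhealthy would deviate to the display.
Unhealthy has a profitable deviation, so the profile is not an equilibrium.

No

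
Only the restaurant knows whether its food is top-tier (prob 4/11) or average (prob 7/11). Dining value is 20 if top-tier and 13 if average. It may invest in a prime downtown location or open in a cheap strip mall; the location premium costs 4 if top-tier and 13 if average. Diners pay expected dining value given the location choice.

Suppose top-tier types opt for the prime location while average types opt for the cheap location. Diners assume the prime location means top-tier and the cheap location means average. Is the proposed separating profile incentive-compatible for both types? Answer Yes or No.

Yes

Under these beliefs, the prime location earns price premium 20 and the cheap location earns price premium 13.
top-tier: the prime location nets 20 − 4 = 16; the cheap location nets 13. top-tier prefers the prime location.
average: the prime location nets 20 − 13 = 7; the cheap location nets 13. average prefers the cheap location.
Neither type deviates, so the separating profile is an equilibrium.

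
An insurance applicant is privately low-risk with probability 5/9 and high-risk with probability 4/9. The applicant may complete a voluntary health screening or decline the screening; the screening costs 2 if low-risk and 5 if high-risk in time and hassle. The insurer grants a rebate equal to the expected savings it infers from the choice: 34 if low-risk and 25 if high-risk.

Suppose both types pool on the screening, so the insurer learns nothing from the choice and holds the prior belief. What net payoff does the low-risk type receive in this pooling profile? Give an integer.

Pooled rebate = 5/9·34 + 4/9·25 = 30.
low-risk pays cost 2 for the screening, so net payoff = 30 − 2 = 28.

28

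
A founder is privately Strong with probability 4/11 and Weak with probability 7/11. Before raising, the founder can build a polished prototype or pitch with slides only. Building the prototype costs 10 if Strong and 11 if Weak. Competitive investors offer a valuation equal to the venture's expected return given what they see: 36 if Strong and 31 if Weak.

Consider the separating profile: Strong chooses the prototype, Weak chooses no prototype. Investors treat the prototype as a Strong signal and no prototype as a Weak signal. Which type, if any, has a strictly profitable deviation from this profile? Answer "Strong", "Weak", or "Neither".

The prototype pays 36; no prototype pays 31.
Strong: assigned the prototype, nets 36 − 10 = 26; deviating to no prototype nets 31.
Weak: assigned no prototype, nets 31; deviating to the prototype nets 36 − 11 = 25.
The Strong type gains 5 by deviating.

Strong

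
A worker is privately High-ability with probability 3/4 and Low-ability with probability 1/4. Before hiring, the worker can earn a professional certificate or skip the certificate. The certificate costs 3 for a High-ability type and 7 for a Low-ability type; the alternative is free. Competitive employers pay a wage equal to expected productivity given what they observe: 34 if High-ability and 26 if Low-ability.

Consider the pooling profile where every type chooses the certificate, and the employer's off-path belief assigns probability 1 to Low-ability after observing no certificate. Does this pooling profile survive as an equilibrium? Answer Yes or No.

On path, the employer holds the prior and pays 3/4·34 + 1/4·26 = 32. Off path (no certificate), believing Low-ability, it pays 26.
High-ability: the certificate nets 32 − 3 = 29; no certificate nets 26. High-ability stays.
Low-ability: the certificate nets 32 − 7 = 25; no certificate nets 26. Low-ability would deviate.
A type deviates, so pooling fails.

No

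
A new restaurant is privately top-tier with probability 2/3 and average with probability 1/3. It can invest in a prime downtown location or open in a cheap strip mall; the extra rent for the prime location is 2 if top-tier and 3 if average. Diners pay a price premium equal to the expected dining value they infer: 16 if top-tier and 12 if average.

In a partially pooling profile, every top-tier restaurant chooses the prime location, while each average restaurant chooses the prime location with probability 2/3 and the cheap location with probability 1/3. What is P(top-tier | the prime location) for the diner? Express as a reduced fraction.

P(the prime location) = (2/3)·1 + (1/3)·(2/3) = 8/9.
By Bayes' rule, P(top-tier | the prime location) = (2/3) / (8/9) = 3/4.

3/4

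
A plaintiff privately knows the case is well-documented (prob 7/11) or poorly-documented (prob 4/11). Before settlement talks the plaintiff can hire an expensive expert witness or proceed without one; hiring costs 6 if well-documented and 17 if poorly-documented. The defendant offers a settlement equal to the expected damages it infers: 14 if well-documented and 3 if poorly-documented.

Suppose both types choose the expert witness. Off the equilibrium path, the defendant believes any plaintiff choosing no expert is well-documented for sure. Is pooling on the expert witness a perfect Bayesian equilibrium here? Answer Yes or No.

No

On path, the defendant holds the prior and pays 7/11·14 + 4/11·3 = 10. Off path (no expert), believing well-documented, it pays 14.
well-documented: the expert witness nets 10 − 6 = 4; no expert nets 14. well-documented would deviate.
poorly-documented: the expert witness nets 10 − 17 = -7; no expert nets 14. poorly-documented would deviate.
A type deviates, so pooling fails.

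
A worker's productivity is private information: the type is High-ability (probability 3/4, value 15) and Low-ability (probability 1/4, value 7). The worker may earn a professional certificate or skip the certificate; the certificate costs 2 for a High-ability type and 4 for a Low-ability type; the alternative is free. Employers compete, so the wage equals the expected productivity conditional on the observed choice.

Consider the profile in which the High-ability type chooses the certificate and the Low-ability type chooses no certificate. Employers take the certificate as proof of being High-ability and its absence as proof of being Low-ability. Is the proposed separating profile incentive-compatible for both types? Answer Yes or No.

Under these beliefs, the certificate earns wage 15 and no certificate earns wage 7.
High-ability: the certificate nets 15 − 2 = 13; no certificate nets 7. High-ability prefers the certificate.
Low-ability: the certificate nets 15 − 4 = 11; no certificate nets 7. Low-ability would deviate to the certificate.
Low-ability has a profitable deviation, so the profile is not an equilibrium.

No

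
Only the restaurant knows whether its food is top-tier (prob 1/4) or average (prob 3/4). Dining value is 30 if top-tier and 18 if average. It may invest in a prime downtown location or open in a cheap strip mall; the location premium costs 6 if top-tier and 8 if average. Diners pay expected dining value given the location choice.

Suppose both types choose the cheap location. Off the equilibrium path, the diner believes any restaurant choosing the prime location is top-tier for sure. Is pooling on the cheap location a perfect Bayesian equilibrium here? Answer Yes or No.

No

On path, the diner holds the prior and pays 1/4·30 + 3/4·18 = 21. Off path (the prime location), believing top-tier, it pays 30.
top-tier: the cheap location nets 21; the prime location nets 30 − 6 = 24. top-tier would deviate.
average: the cheap location nets 21; the prime location nets 30 − 8 = 22. average would deviate.
A type deviates, so pooling fails.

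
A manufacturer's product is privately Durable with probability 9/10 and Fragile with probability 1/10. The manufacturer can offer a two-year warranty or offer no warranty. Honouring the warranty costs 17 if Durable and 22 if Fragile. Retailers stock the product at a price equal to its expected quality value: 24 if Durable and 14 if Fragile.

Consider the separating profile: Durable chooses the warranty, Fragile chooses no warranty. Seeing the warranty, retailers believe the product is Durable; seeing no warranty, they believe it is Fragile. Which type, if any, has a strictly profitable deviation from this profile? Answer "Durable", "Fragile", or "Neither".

Durable

The warranty pays 24; no warranty pays 14.
Durable: assigned the warranty, nets 24 − 17 = 7; deviating to no warranty nets 14.
Fragile: assigned no warranty, nets 14; deviating to the warranty nets 24 − 22 = 2.
The Durable type gains 7 by deviating.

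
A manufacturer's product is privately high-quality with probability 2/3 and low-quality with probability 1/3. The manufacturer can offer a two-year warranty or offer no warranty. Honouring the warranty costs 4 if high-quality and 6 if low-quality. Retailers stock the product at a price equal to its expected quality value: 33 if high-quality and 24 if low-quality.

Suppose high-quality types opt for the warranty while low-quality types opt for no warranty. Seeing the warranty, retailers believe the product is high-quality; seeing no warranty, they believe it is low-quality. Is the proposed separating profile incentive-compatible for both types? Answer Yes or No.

No

Under these beliefs, the warranty earns price 33 and no warranty earns price 24.
high-quality: the warranty nets 33 − 4 = 29; no warranty nets 24. high-quality prefers the warranty.
low-quality: the warranty nets 33 − 6 = 27; no warranty nets 24. low-quality would deviate to the warranty.
low-quality has a profitable deviation, so the profile is not an equilibrium.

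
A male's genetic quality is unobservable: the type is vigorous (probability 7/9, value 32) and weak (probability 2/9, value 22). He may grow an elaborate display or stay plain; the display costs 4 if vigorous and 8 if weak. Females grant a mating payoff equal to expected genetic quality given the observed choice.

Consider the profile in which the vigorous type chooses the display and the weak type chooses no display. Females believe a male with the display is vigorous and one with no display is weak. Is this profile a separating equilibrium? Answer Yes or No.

Under these beliefs, the display earns mating payoff 32 and no display earns mating payoff 22.
vigorous: the display nets 32 − 4 = 28; no display nets 22. vigorous prefers the display.
weak: the display nets 32 − 8 = 24; no display nets 22. weak would deviate to the display.
weak has a profitable deviation, so the profile is not an equilibrium.

No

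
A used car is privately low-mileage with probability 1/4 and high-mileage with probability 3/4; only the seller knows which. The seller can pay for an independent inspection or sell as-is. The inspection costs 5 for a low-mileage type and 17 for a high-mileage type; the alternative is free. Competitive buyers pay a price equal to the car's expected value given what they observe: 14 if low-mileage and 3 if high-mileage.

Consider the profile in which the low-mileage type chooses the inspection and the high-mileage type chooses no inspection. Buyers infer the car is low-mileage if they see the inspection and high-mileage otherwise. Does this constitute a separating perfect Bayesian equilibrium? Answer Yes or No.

Under these beliefs, the inspection earns price 14 and no inspection earns price 3.
low-mileage: the inspection nets 14 − 5 = 9; no inspection nets 3. low-mileage prefers the inspection.
high-mileage: the inspection nets 14 − 17 = -3; no inspection nets 3. high-mileage prefers no inspection.
Neither type deviates, so the separating profile is an equilibrium.

Yes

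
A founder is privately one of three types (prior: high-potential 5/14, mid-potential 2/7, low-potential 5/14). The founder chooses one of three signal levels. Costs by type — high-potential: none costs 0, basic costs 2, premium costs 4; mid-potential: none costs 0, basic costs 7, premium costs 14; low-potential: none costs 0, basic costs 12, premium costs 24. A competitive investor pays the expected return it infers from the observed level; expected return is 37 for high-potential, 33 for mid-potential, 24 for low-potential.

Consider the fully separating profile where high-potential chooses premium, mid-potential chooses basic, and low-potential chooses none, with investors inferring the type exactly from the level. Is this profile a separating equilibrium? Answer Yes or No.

Yes

Separating valuations: premium → 37, basic → 33, none → 24.
high-potential (assigned premium): none: 24 − 0 = 24; basic: 33 − 2 = 31; premium: 37 − 4 = 33. high-potential stays.
mid-potential (assigned basic): none: 24 − 0 = 24; basic: 33 − 7 = 26; premium: 37 − 14 = 23. mid-potential stays.
low-potential (assigned none): none: 24 − 0 = 24; basic: 33 − 12 = 21; premium: 37 − 24 = 13. low-potential stays.
Every type prefers its assigned level; separation holds.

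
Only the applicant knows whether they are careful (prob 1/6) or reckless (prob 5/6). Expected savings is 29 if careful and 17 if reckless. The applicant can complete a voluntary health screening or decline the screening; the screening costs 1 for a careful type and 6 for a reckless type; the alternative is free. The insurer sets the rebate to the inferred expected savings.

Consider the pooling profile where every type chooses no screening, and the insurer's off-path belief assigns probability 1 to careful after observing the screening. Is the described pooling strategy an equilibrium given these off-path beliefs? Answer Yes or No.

No

On path, the insurer holds the prior and pays 1/6·29 + 5/6·17 = 19. Off path (the screening), believing careful, it pays 29.
careful: no screening nets 19; the screening nets 29 − 1 = 28. careful would deviate.
reckless: no screening nets 19; the screening nets 29 − 6 = 23. reckless would deviate.
A type deviates, so pooling fails.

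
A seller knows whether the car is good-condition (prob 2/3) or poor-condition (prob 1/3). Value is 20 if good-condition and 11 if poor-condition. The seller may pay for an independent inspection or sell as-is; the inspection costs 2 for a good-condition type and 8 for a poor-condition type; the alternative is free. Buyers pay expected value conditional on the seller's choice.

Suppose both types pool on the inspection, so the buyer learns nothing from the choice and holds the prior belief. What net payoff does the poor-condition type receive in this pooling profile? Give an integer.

Pooled price = 2/3·20 + 1/3·11 = 17.
poor-condition pays cost 8 for the inspection, so net payoff = 17 − 8 = 9.

9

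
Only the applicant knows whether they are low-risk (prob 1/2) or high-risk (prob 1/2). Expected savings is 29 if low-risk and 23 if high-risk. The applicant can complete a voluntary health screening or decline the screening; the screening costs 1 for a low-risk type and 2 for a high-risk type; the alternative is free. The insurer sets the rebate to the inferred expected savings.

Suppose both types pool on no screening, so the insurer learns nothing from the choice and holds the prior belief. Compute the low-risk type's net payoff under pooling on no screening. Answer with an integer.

Pooled rebate = 1/2·29 + 1/2·23 = 26.
low-risk pays no cost for no screening, so net payoff = 26.

26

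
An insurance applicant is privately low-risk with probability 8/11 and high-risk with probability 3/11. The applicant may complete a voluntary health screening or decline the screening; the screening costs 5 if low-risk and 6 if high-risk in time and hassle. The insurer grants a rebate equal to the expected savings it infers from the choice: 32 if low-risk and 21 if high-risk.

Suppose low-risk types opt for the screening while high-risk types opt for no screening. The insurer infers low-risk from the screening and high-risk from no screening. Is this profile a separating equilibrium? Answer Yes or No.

Under these beliefs, the screening earns rebate 32 and no screening earns rebate 21.
low-risk: the screening nets 32 − 5 = 27; no screening nets 21. low-risk prefers the screening.
high-risk: the screening nets 32 − 6 = 26; no screening nets 21. high-risk would deviate to the screening.
high-risk has a profitable deviation, so the profile is not an equilibrium.

No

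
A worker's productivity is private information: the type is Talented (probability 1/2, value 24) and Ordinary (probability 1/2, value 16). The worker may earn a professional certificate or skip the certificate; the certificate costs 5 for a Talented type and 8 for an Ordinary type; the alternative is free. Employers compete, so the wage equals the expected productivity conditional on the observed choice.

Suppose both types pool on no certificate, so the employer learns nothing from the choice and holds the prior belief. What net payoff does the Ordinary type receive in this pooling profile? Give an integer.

20

Pooled wage = 1/2·24 + 1/2·16 = 20.
Ordinary pays no cost for no certificate, so net payoff = 20.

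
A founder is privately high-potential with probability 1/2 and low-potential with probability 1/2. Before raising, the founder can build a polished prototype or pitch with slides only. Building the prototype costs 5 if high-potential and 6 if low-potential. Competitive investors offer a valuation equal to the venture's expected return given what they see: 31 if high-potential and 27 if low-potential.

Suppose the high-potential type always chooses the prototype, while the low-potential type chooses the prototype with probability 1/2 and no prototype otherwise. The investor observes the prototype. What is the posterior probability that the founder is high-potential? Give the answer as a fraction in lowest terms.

2/3

P(the prototype) = (1/2)·1 + (1/2)·(1/2) = 3/4.
By Bayes' rule, P(high-potential | the prototype) = (1/2) / (3/4) = 2/3.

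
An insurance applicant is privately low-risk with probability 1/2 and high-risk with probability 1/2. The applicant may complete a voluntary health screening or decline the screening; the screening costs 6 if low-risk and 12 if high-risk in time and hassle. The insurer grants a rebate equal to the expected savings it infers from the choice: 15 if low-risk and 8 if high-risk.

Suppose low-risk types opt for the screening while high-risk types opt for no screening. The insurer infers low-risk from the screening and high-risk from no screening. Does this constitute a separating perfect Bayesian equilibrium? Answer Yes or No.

Under these beliefs, the screening earns rebate 15 and no screening earns rebate 8.
low-risk: the screening nets 15 − 6 = 9; no screening nets 8. low-risk prefers the screening.
high-risk: the screening nets 15 − 12 = 3; no screening nets 8. high-risk prefers no screening.
Neither type deviates, so the separating profile is an equilibrium.

Yes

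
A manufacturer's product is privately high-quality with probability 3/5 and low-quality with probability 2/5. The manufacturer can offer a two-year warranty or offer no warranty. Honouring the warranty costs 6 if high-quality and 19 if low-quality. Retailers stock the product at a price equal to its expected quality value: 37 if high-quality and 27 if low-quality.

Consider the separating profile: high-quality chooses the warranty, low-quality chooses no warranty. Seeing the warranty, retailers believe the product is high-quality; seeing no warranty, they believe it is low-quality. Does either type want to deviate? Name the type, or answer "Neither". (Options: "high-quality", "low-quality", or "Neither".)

Neither

The warranty pays 37; no warranty pays 27.
high-quality: assigned the warranty, nets 37 − 6 = 31; deviating to no warranty nets 27.
low-quality: assigned no warranty, nets 27; deviating to the warranty nets 37 − 19 = 18.
Both types strictly prefer their assigned action; no profitable deviation.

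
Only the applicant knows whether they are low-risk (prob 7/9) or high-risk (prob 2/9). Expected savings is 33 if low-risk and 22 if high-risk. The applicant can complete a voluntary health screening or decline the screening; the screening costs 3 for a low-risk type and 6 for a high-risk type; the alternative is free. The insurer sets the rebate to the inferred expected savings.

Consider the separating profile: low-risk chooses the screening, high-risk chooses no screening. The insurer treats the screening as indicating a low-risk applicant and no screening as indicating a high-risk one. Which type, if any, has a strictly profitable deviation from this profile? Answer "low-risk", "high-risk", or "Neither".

high-risk

The screening pays 33; no screening pays 22.
low-risk: assigned the screening, nets 33 − 3 = 30; deviating to no screening nets 22.
high-risk: assigned no screening, nets 22; deviating to the screening nets 33 − 6 = 27.
The high-risk type gains 5 by deviating.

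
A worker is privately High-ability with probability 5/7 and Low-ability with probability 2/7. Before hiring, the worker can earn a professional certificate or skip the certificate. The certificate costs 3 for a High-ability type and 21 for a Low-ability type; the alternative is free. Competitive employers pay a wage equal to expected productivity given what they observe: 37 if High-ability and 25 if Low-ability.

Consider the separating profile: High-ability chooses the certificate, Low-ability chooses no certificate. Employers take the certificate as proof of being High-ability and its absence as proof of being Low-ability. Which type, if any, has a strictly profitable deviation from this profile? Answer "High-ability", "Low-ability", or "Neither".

The certificate pays 37; no certificate pays 25.
High-ability: assigned the certificate, nets 37 − 3 = 34; deviating to no certificate nets 25.
Low-ability: assigned no certificate, nets 25; deviating to the certificate nets 37 − 21 = 16.
Both types strictly prefer their assigned action; no profitable deviation.

Neither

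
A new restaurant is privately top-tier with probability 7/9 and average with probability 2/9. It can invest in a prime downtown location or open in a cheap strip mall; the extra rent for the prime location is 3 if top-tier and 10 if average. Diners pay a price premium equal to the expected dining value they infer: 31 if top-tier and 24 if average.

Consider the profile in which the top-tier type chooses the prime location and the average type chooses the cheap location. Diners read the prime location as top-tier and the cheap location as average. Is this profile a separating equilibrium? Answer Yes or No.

Yes

Under these beliefs, the prime location earns price premium 31 and the cheap location earns price premium 24.
top-tier: the prime location nets 31 − 3 = 28; the cheap location nets 24. top-tier prefers the prime location.
average: the prime location nets 31 − 10 = 21; the cheap location nets 24. average prefers the cheap location.
Neither type deviates, so the separating profile is an equilibrium.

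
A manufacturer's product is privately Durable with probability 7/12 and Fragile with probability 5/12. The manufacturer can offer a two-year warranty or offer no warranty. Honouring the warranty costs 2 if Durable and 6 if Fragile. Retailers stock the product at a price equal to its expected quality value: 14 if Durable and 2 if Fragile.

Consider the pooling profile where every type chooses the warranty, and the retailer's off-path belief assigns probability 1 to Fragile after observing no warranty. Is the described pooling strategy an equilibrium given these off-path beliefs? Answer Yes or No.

On path, the retailer holds the prior and pays 7/12·14 + 5/12·2 = 9. Off path (no warranty), believing Fragile, it pays 2.
Durable: the warranty nets 9 − 2 = 7; no warranty nets 2. Durable stays.
Fragile: the warranty nets 9 − 6 = 3; no warranty nets 2. Fragile stays.
No type deviates, so pooling is sustained.

Yes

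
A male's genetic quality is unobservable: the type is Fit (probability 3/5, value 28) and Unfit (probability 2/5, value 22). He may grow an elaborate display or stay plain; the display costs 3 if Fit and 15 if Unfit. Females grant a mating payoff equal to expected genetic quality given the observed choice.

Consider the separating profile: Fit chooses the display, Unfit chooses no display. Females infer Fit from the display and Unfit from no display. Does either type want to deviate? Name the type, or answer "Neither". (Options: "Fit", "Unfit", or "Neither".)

The display pays 28; no display pays 22.
Fit: assigned the display, nets 28 − 3 = 25; deviating to no display nets 22.
Unfit: assigned no display, nets 22; deviating to the display nets 28 − 15 = 13.
Both types strictly prefer their assigned action; no profitable deviation.

Neither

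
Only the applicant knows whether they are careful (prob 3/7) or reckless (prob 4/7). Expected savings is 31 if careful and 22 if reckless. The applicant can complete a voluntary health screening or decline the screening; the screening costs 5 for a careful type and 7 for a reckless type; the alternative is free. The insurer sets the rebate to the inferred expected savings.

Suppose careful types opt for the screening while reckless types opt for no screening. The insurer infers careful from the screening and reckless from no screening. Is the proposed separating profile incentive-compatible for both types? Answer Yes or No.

Under these beliefs, the screening earns rebate 31 and no screening earns rebate 22.
careful: the screening nets 31 − 5 = 26; no screening nets 22. careful prefers the screening.
reckless: the screening nets 31 − 7 = 24; no screening nets 22. reckless would deviate to the screening.
reckless has a profitable deviation, so the profile is not an equilibrium.

No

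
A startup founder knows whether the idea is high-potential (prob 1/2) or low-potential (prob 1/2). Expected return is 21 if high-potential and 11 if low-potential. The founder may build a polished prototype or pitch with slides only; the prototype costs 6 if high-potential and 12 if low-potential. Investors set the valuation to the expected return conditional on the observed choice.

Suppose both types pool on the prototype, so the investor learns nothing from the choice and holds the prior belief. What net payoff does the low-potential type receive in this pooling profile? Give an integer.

4

Pooled valuation = 1/2·21 + 1/2·11 = 16.
low-potential pays cost 12 for the prototype, so net payoff = 16 − 12 = 4.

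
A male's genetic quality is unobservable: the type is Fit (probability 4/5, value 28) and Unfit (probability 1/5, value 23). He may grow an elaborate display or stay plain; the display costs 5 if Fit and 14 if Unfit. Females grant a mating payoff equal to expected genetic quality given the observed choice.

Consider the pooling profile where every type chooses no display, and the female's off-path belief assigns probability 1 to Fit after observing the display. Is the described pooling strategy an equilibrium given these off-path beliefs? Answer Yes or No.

Yes

On path, the female holds the prior and pays 4/5·28 + 1/5·23 = 27. Off path (the display), believing Fit, it pays 28.
Fit: no display nets 27; the display nets 28 − 5 = 23. Fit stays.
Unfit: no display nets 27; the display nets 28 − 14 = 14. Unfit stays.
No type deviates, so pooling is sustained.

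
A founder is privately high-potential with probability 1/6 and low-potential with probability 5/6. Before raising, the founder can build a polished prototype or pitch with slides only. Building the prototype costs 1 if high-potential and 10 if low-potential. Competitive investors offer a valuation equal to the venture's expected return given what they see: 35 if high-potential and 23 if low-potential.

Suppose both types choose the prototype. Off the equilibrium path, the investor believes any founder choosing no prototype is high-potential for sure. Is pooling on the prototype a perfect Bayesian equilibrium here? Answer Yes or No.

On path, the investor holds the prior and pays 1/6·35 + 5/6·23 = 25. Off path (no prototype), believing high-potential, it pays 35.
high-potential: the prototype nets 25 − 1 = 24; no prototype nets 35. high-potential would deviate.
low-potential: the prototype nets 25 − 10 = 15; no prototype nets 35. low-potential would deviate.
A type deviates, so pooling fails.

No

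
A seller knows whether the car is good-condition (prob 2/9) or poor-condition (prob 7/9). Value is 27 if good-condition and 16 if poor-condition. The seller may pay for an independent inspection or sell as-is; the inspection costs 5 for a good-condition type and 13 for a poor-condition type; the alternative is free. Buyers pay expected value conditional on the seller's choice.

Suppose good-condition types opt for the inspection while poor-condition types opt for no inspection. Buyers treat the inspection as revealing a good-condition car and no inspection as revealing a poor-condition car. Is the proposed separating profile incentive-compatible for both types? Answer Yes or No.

Under these beliefs, the inspection earns price 27 and no inspection earns price 16.
good-condition: the inspection nets 27 − 5 = 22; no inspection nets 16. good-condition prefers the inspection.
poor-condition: the inspection nets 27 − 13 = 14; no inspection nets 16. poor-condition prefers no inspection.
Neither type deviates, so the separating profile is an equilibrium.

Yes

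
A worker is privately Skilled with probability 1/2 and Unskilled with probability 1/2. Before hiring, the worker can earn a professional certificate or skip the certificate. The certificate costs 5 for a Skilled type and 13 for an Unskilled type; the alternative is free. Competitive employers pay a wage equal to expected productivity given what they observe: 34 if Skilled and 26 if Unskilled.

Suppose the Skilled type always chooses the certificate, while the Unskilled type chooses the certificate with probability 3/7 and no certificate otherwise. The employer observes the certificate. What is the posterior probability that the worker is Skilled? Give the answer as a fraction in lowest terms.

P(the certificate) = (1/2)·1 + (1/2)·(3/7) = 5/7.
By Bayes' rule, P(Skilled | the certificate) = (1/2) / (5/7) = 7/10.

7/10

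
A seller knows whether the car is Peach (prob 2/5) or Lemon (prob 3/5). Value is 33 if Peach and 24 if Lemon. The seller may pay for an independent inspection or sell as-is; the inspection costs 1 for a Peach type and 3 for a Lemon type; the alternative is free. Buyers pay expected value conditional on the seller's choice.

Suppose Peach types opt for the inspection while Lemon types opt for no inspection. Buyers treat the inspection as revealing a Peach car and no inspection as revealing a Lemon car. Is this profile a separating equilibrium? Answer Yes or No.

Under these beliefs, the inspection earns price 33 and no inspection earns price 24.
Peach: the inspection nets 33 − 1 = 32; no inspection nets 24. Peach prefers the inspection.
Lemon: the inspection nets 33 − 3 = 30; no inspection nets 24. Lemon would deviate to the inspection.
Lemon has a profitable deviation, so the profile is not an equilibrium.

No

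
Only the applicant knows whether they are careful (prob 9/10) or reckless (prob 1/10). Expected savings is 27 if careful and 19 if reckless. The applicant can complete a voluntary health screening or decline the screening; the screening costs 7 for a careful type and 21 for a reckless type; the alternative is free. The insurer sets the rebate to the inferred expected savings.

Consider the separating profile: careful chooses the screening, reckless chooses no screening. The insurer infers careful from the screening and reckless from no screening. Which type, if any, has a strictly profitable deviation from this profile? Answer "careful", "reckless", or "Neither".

The screening pays 27; no screening pays 19.
careful: assigned the screening, nets 27 − 7 = 20; deviating to no screening nets 19.
reckless: assigned no screening, nets 19; deviating to the screening nets 27 − 21 = 6.
Both types strictly prefer their assigned action; no profitable deviation.

Neither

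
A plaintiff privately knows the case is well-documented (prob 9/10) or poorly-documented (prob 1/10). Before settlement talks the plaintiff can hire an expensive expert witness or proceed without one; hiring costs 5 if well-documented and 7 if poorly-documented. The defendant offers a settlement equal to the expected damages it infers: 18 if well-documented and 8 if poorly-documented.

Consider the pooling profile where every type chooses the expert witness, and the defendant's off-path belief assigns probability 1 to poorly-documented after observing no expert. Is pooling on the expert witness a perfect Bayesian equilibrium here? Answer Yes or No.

Yes

On path, the defendant holds the prior and pays 9/10·18 + 1/10·8 = 17. Off path (no expert), believing poorly-documented, it pays 8.
well-documented: the expert witness nets 17 − 5 = 12; no expert nets 8. well-documented stays.
poorly-documented: the expert witness nets 17 − 7 = 10; no expert nets 8. poorly-documented stays.
No type deviates, so pooling is sustained.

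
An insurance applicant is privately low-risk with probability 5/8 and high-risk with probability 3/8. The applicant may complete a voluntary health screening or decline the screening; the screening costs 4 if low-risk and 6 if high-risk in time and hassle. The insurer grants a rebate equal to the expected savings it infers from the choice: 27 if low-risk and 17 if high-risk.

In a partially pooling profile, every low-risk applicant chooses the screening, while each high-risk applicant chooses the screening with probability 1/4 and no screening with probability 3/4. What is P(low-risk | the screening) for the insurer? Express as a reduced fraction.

P(the screening) = (5/8)·1 + (3/8)·(1/4) = 23/32.
By Bayes' rule, P(low-risk | the screening) = (5/8) / (23/32) = 20/23.

20/23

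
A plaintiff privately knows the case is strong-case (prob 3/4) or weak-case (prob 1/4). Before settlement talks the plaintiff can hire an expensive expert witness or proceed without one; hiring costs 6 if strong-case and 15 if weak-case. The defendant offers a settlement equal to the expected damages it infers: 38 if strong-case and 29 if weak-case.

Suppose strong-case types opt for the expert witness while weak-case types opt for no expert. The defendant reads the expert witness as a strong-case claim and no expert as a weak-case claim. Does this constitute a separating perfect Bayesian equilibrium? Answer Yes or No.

Yes

Under these beliefs, the expert witness earns settlement 38 and no expert earns settlement 29.
strong-case: the expert witness nets 38 − 6 = 32; no expert nets 29. strong-case prefers the expert witness.
weak-case: the expert witness nets 38 − 15 = 23; no expert nets 29. weak-case prefers no expert.
Neither type deviates, so the separating profile is an equilibrium.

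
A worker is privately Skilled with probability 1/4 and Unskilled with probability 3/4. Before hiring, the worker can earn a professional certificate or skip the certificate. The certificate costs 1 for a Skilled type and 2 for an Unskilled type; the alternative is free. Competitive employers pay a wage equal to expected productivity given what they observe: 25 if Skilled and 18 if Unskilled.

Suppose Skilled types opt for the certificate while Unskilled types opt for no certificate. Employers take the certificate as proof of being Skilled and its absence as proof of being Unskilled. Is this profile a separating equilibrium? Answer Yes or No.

No

Under these beliefs, the certificate earns wage 25 and no certificate earns wage 18.
Skilled: the certificate nets 25 − 1 = 24; no certificate nets 18. Skilled prefers the certificate.
Unskilled: the certificate nets 25 − 2 = 23; no certificate nets 18. Unskilled would deviate to the certificate.
Unskilled has a profitable deviation, so the profile is not an equilibrium.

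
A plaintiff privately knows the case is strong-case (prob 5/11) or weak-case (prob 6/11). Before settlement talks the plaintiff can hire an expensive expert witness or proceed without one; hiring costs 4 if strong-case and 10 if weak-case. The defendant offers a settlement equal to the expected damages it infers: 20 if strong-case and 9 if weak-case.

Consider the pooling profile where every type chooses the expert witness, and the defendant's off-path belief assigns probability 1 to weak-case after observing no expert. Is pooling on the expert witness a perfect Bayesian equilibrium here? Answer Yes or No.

No

On path, the defendant holds the prior and pays 5/11·20 + 6/11·9 = 14. Off path (no expert), believing weak-case, it pays 9.
strong-case: the expert witness nets 14 − 4 = 10; no expert nets 9. strong-case stays.
weak-case: the expert witness nets 14 − 10 = 4; no expert nets 9. weak-case would deviate.
A type deviates, so pooling fails.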